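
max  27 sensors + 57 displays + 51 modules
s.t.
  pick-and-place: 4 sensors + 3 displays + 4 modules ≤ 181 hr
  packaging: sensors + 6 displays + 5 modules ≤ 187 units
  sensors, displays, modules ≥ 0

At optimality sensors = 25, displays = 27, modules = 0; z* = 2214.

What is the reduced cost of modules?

-4

At the optimum: pick-and-place uses 181 of 181 (binding); packaging uses 187 of 187 (binding).
Dual feasibility on the basic columns requires 4·y_pick-and-place + 1·y_packaging = 27, 3·y_pick-and-place + 6·y_packaging = 57.
Solving: y_pick-and-place = 5, y_packaging = 7.
Reduced cost of modules: c₃ − yᵀa₃ = 51 − (5·4 + 7·5) = 51 − 55 = -4.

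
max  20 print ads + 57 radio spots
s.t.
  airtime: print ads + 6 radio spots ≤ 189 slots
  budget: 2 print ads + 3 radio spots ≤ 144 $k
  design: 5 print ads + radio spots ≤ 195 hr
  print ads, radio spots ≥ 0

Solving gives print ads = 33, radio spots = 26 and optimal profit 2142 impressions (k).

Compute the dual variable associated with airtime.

6

Binding: airtime and budget. Non-binding: design (4 unused).
Slack constraints have shadow price 0 (complementary slackness).
Dual feasibility on the basic columns requires 1·y_airtime + 2·y_budget = 20, 6·y_airtime + 3·y_budget = 57.
Solving: y_airtime = 6, y_budget = 7.
Shadow price of airtime = 6.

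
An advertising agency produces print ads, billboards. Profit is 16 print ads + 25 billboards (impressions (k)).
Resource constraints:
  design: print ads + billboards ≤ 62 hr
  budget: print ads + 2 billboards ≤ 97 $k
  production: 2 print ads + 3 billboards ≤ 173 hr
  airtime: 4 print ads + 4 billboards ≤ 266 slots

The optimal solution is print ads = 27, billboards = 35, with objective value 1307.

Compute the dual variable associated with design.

7

At the optimum: design uses 62 of 62 (binding); budget uses 97 of 97 (binding); production uses 159 of 173 (slack = 14); airtime uses 248 of 266 (slack = 18).
Since production, airtime are not tight, their duals are 0.
From A_Bᵀ y = c: 1·y_design + 1·y_budget = 16; 1·y_design + 2·y_budget = 25.
This yields shadow prices y_design = 7, y_budget = 9.
Shadow price of design = 7.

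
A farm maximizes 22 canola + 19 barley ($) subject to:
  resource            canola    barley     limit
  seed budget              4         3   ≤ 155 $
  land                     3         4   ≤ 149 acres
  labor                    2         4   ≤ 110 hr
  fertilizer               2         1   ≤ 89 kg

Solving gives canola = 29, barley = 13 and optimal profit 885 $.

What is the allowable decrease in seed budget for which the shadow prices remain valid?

Binding constraints: seed budget, labor. The basis is B = [[4,3],[2,4]] with det 10.
Per unit decrease in seed budget, x* moves by d = (-0.4, 0.2).
The basis stays optimal until canola reaches 0; allowable decrease = 72.5 $.

72.5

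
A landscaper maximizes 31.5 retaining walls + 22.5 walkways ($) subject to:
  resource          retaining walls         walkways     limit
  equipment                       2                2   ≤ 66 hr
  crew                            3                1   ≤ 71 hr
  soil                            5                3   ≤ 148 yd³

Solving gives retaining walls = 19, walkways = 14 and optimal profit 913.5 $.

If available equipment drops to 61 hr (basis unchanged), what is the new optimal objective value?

868.5

Check each constraint at x*: equipment 66/66 (tight); crew 71/71 (tight); soil 137/148 (slack 11).
Slack constraints have shadow price 0 (complementary slackness).
The binding rows give the dual system: 2·y_equipment + 3·y_crew = 31.5 and 2·y_equipment + 1·y_crew = 22.5.
→ y_equipment = 9 and y_crew = 4.5.
Δz = y_equipment·Δb = 9 × (-5) = -45, so new z* = 913.5 − 45 = 868.5.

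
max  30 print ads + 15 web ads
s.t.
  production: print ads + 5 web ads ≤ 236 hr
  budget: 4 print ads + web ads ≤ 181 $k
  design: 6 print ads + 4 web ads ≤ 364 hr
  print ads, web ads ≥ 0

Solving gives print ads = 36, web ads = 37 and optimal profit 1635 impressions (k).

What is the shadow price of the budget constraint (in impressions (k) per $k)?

3

Check each constraint at x*: production 221/236 (slack 15); budget 181/181 (tight); design 364/364 (tight).
Since production is not tight, its dual is 0.
From A_Bᵀ y = c: 4·y_budget + 6·y_design = 30; 1·y_budget + 4·y_design = 15.
This yields shadow prices y_budget = 3, y_design = 3.
Shadow price of budget = 3.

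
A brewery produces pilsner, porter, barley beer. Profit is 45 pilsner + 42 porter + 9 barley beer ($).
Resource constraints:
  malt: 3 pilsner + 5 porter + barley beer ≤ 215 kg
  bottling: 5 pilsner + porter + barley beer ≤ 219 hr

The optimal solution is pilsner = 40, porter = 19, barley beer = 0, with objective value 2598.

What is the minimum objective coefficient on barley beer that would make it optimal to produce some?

Both malt and bottling are binding at x*.
From A_Bᵀ y = c: 3·y_malt + 5·y_bottling = 45; 5·y_malt + 1·y_bottling = 42.
This yields shadow prices y_malt = 7.5, y_bottling = 4.5.
barley beer enters the basis when its profit ≥ yᵀa₃ = 7.5·1 + 4.5·1 = 12.

12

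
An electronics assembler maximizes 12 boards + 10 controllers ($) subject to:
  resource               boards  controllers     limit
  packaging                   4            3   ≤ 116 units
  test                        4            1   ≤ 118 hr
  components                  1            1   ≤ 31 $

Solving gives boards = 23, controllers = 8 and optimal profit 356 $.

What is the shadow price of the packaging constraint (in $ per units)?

Check each constraint at x*: packaging 116/116 (tight); test 100/118 (slack 18); components 31/31 (tight).
By complementary slackness, y = 0 for the non-binding constraint.
Dual feasibility on the basic columns requires 4·y_packaging + 1·y_components = 12, 3·y_packaging + 1·y_components = 10.
Solving: y_packaging = 2, y_components = 4.
Shadow price of packaging = 2.

2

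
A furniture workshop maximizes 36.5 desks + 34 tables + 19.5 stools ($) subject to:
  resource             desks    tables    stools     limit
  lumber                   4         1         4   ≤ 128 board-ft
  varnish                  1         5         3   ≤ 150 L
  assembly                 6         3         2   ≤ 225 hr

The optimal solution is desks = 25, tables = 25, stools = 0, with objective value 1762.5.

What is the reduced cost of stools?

Binding: varnish and assembly. Non-binding: lumber (3 unused).
Since lumber is not tight, its dual is 0.
The binding rows give the dual system: 1·y_varnish + 6·y_assembly = 36.5 and 5·y_varnish + 3·y_assembly = 34.
Solving: y_varnish = 3.5, y_assembly = 5.5.
Reduced cost of stools: c₃ − yᵀa₃ = 19.5 − (3.5·3 + 5.5·2) = 19.5 − 21.5 = -2.

-2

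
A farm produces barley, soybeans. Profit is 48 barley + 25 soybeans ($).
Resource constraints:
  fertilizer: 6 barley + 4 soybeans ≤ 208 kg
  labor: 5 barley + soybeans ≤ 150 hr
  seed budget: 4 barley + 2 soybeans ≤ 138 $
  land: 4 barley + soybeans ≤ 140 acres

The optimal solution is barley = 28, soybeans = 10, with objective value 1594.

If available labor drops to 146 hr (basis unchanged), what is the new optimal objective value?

1582

At the optimum: fertilizer uses 208 of 208 (binding); labor uses 150 of 150 (binding); seed budget uses 132 of 138 (slack = 6); land uses 122 of 140 (slack = 18).
Since seed budget, land are not tight, their duals are 0.
Dual feasibility on the basic columns requires 6·y_fertilizer + 5·y_labor = 48, 4·y_fertilizer + 1·y_labor = 25.
This yields shadow prices y_fertilizer = 5.5, y_labor = 3.
Δz = y_labor·Δb = 3 × (-4) = -12, so new z* = 1594 − 12 = 1582.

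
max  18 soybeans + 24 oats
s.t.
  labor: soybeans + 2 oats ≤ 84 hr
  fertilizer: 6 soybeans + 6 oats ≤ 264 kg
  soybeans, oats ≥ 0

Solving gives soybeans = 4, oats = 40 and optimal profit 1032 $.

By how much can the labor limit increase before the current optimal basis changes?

Binding constraints: labor, fertilizer. The basis is B = [[1,2],[6,6]] with det -6.
Per unit increase in labor, x* moves by d = (-1, 1).
The basis stays optimal until soybeans reaches 0; allowable increase = 4 hr.

4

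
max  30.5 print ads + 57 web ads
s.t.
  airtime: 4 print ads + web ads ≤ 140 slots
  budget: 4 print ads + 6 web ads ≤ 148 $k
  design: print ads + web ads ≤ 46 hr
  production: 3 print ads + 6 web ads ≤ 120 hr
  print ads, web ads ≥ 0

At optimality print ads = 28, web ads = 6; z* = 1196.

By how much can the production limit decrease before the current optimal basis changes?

6.6

Binding constraints: budget, production. The basis is B = [[4,6],[3,6]] with det 6.
Per unit decrease in production, x* moves by d = (1, -0.6667).
The basis stays optimal until airtime becomes binding; allowable decrease = 6.6 hr.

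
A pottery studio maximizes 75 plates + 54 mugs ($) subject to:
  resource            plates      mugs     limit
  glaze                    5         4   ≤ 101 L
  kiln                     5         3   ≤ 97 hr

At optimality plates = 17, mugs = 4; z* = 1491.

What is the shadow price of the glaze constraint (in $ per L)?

Check each constraint at x*: glaze 101/101 (tight); kiln 97/97 (tight).
The binding rows give the dual system: 5·y_glaze + 5·y_kiln = 75 and 4·y_glaze + 3·y_kiln = 54.
→ y_glaze = 9 and y_kiln = 6.
Shadow price of glaze = 9.

9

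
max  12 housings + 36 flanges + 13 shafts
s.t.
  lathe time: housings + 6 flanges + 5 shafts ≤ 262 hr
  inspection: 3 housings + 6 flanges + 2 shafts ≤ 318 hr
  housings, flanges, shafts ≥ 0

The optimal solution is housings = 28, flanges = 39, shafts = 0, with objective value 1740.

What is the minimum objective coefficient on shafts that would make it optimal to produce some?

21

Check each constraint at x*: lathe time 262/262 (tight); inspection 318/318 (tight).
The binding rows give the dual system: 1·y_lathe time + 3·y_inspection = 12 and 6·y_lathe time + 6·y_inspection = 36.
→ y_lathe time = 3 and y_inspection = 3.
shafts enters the basis when its profit ≥ yᵀa₃ = 3·5 + 3·2 = 21.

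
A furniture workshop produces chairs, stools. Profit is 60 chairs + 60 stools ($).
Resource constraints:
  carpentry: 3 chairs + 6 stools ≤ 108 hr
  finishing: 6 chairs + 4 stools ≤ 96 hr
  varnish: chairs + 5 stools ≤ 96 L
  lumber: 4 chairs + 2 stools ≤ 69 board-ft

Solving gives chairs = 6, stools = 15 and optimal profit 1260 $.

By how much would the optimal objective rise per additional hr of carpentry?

Binding: carpentry and finishing. Non-binding: varnish (15 unused), lumber (15 unused).
Since varnish, lumber are not tight, their duals are 0.
The binding rows give the dual system: 3·y_carpentry + 6·y_finishing = 60 and 6·y_carpentry + 4·y_finishing = 60.
This yields shadow prices y_carpentry = 5, y_finishing = 7.5.
Shadow price of carpentry = 5.

5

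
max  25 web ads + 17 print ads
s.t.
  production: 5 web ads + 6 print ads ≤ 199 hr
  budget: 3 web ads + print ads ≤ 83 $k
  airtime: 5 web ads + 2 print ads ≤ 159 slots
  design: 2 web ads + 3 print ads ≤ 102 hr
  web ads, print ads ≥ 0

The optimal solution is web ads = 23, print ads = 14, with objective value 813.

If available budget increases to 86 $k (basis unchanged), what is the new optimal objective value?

Binding: production and budget. Non-binding: airtime (16 unused), design (14 unused).
By complementary slackness, y = 0 for the non-binding constraints.
Dual feasibility on the basic columns requires 5·y_production + 3·y_budget = 25, 6·y_production + 1·y_budget = 17.
This yields shadow prices y_production = 2, y_budget = 5.
Δz = y_budget·Δb = 5 × (3) = 15, so new z* = 813 + 15 = 828.

828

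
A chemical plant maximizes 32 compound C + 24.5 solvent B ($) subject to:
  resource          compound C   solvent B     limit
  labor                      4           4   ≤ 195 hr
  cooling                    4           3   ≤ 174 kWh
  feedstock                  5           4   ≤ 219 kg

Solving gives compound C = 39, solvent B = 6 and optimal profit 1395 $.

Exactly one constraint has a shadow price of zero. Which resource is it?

labor: 180/195 (slack 15)
cooling: 174/174 (binding)
feedstock: 219/219 (binding)
By complementary slackness, a constraint with positive slack has shadow price 0 → labor.

labor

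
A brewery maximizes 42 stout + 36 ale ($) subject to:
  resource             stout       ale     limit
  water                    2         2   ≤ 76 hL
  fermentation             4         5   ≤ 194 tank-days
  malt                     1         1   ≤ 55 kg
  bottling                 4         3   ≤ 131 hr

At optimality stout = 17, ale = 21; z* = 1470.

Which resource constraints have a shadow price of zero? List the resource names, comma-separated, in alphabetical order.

fermentation, malt

water: 76/76 (binding)
fermentation: 173/194 (slack 21)
malt: 38/55 (slack 17)
bottling: 131/131 (binding)
By complementary slackness, a constraint with positive slack has shadow price 0 → fermentation, malt.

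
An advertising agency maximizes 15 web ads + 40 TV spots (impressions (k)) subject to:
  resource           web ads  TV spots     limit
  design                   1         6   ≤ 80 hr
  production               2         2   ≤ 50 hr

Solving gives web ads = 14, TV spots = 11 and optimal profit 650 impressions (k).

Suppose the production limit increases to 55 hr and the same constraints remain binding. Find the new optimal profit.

675

Check each constraint at x*: design 80/80 (tight); production 50/50 (tight).
The binding rows give the dual system: 1·y_design + 2·y_production = 15 and 6·y_design + 2·y_production = 40.
This yields shadow prices y_design = 5, y_production = 5.
Δz = y_production·Δb = 5 × (5) = 25, so new z* = 650 + 25 = 675.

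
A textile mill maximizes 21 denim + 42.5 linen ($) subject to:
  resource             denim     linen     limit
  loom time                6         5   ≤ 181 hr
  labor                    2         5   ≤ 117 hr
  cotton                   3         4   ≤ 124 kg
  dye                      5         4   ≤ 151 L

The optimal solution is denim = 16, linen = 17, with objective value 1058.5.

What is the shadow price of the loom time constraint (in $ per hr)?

Check each constraint at x*: loom time 181/181 (tight); labor 117/117 (tight); cotton 116/124 (slack 8); dye 148/151 (slack 3).
By complementary slackness, y = 0 for the non-binding constraints.
Dual feasibility on the basic columns requires 6·y_loom time + 2·y_labor = 21, 5·y_loom time + 5·y_labor = 42.5.
→ y_loom time = 1 and y_labor = 7.5.
Shadow price of loom time = 1.

1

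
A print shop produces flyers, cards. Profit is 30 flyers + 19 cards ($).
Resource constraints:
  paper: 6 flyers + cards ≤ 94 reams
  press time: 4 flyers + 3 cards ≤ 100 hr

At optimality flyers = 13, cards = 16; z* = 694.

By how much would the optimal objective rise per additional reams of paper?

At the optimum: paper uses 94 of 94 (binding); press time uses 100 of 100 (binding).
The binding rows give the dual system: 6·y_paper + 4·y_press time = 30 and 1·y_paper + 3·y_press time = 19.
→ y_paper = 1 and y_press time = 6.
Shadow price of paper = 1.

1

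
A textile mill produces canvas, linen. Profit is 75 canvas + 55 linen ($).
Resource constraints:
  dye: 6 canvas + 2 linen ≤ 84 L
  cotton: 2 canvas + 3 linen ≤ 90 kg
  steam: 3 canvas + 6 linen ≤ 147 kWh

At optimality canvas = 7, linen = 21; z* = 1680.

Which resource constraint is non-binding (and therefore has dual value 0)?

cotton

dye: 84/84 (binding)
cotton: 77/90 (slack 13)
steam: 147/147 (binding)
By complementary slackness, a constraint with positive slack has shadow price 0 → cotton.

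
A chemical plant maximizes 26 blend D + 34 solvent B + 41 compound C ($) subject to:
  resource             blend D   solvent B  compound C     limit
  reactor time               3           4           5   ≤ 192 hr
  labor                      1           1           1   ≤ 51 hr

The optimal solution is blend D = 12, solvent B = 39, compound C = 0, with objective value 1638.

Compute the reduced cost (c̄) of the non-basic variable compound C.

Both reactor time and labor are binding at x*.
The binding rows give the dual system: 3·y_reactor time + 1·y_labor = 26 and 4·y_reactor time + 1·y_labor = 34.
This yields shadow prices y_reactor time = 8, y_labor = 2.
Reduced cost of compound C: c₃ − yᵀa₃ = 41 − (8·5 + 2·1) = 41 − 42 = -1.

-1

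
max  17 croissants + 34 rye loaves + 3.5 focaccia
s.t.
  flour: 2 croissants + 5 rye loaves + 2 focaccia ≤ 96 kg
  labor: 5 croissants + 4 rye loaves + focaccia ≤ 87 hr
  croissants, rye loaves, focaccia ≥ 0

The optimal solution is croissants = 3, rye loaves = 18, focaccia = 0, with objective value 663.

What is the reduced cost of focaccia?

-9.5

Check each constraint at x*: flour 96/96 (tight); labor 87/87 (tight).
From A_Bᵀ y = c: 2·y_flour + 5·y_labor = 17; 5·y_flour + 4·y_labor = 34.
Solving: y_flour = 6, y_labor = 1.
Reduced cost of focaccia: c₃ − yᵀa₃ = 3.5 − (6·2 + 1·1) = 3.5 − 13 = -9.5.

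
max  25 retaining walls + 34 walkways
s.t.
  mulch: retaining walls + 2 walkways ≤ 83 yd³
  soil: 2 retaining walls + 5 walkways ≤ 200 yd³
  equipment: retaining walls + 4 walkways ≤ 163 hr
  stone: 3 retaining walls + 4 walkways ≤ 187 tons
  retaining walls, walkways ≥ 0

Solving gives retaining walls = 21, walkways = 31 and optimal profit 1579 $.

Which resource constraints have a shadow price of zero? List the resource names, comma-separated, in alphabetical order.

mulch: 83/83 (binding)
soil: 197/200 (slack 3)
equipment: 145/163 (slack 18)
stone: 187/187 (binding)
By complementary slackness, a constraint with positive slack has shadow price 0 → equipment, soil.

equipment, soil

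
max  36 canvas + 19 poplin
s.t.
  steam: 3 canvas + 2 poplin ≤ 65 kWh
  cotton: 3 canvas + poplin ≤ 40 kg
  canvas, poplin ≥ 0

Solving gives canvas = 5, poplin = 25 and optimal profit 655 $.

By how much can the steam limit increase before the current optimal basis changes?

Binding constraints: steam, cotton. The basis is B = [[3,2],[3,1]] with det -3.
Per unit increase in steam, x* moves by d = (-0.3333, 1).
The basis stays optimal until canvas reaches 0; allowable increase = 15 kWh.

15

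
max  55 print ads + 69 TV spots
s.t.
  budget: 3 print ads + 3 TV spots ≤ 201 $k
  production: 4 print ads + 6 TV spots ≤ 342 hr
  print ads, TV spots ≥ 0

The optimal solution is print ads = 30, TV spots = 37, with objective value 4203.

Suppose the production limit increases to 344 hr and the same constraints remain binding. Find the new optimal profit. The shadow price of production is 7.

4217

Δb = 2, so new z* = 4203 + (7)·(2) = 4203 + 14 = 4217.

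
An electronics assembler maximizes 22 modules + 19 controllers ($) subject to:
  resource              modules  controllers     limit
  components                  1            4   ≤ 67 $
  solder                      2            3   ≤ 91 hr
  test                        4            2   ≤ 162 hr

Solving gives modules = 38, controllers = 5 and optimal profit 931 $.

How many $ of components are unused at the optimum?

components used = 1·38 + 4·5 = 58; slack = 67 − 58 = 9.

9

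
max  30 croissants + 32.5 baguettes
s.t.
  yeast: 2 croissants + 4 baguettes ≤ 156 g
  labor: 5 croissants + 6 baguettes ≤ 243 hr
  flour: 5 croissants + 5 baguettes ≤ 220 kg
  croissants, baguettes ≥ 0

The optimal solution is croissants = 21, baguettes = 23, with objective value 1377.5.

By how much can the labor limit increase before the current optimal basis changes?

11

Binding constraints: labor, flour. The basis is B = [[5,6],[5,5]] with det -5.
Per unit increase in labor, x* moves by d = (-1, 1).
The basis stays optimal until yeast becomes binding; allowable increase = 11 hr.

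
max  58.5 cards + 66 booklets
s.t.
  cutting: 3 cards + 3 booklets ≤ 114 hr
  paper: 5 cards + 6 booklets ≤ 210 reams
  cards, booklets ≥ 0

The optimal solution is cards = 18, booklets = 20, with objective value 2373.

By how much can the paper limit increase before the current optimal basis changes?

18

Binding constraints: cutting, paper. The basis is B = [[3,3],[5,6]] with det 3.
Per unit increase in paper, x* moves by d = (-1, 1).
The basis stays optimal until cards reaches 0; allowable increase = 18 reams.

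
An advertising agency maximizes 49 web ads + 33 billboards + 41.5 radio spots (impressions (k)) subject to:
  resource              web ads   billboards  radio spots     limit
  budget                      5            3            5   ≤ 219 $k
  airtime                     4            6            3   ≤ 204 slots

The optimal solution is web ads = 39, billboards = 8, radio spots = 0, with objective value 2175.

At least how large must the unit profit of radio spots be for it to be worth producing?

48

At the optimum: budget uses 219 of 219 (binding); airtime uses 204 of 204 (binding).
The binding rows give the dual system: 5·y_budget + 4·y_airtime = 49 and 3·y_budget + 6·y_airtime = 33.
This yields shadow prices y_budget = 9, y_airtime = 1.
radio spots enters the basis when its profit ≥ yᵀa₃ = 9·5 + 1·3 = 48.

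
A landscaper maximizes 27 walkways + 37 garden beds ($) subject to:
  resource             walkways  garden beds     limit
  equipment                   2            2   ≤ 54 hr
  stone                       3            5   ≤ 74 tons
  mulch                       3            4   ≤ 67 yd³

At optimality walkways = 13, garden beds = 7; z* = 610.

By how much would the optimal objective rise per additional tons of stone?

1

Check each constraint at x*: equipment 40/54 (slack 14); stone 74/74 (tight); mulch 67/67 (tight).
By complementary slackness, y = 0 for the non-binding constraint.
The binding rows give the dual system: 3·y_stone + 3·y_mulch = 27 and 5·y_stone + 4·y_mulch = 37.
→ y_stone = 1 and y_mulch = 8.
Shadow price of stone = 1.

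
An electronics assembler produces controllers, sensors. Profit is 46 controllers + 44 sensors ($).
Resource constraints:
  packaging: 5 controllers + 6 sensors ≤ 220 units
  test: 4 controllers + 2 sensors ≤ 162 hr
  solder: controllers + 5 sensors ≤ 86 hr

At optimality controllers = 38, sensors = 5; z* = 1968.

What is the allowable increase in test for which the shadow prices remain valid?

Binding constraints: packaging, test. The basis is B = [[5,6],[4,2]] with det -14.
Per unit increase in test, x* moves by d = (0.4286, -0.3571).
The basis stays optimal until sensors reaches 0; allowable increase = 14 hr.

14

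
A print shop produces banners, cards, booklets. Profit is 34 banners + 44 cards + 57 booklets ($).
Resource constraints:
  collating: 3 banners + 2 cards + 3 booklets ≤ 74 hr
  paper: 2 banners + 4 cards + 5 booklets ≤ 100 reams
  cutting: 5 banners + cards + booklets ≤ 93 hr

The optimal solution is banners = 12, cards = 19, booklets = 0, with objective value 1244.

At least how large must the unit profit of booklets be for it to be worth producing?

Binding: collating and paper. Non-binding: cutting (14 unused).
Since cutting is not tight, its dual is 0.
From A_Bᵀ y = c: 3·y_collating + 2·y_paper = 34; 2·y_collating + 4·y_paper = 44.
→ y_collating = 6 and y_paper = 8.
booklets enters the basis when its profit ≥ yᵀa₃ = 6·3 + 8·5 = 58.

58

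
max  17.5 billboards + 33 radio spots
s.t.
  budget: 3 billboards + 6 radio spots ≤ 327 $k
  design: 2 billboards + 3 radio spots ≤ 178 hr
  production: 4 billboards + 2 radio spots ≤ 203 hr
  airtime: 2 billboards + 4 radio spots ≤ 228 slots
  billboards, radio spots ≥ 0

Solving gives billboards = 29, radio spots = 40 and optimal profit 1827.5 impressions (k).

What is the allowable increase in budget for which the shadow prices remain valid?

Binding constraints: budget, design. The basis is B = [[3,6],[2,3]] with det -3.
Per unit increase in budget, x* moves by d = (-1, 0.6667).
The basis stays optimal until airtime becomes binding; allowable increase = 15 $k.

15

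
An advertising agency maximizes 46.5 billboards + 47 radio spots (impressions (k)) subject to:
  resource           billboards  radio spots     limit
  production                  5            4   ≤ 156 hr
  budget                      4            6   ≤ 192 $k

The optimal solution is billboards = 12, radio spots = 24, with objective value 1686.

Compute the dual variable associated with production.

6.5

At the optimum: production uses 156 of 156 (binding); budget uses 192 of 192 (binding).
From A_Bᵀ y = c: 5·y_production + 4·y_budget = 46.5; 4·y_production + 6·y_budget = 47.
Solving: y_production = 6.5, y_budget = 3.5.
Shadow price of production = 6.5.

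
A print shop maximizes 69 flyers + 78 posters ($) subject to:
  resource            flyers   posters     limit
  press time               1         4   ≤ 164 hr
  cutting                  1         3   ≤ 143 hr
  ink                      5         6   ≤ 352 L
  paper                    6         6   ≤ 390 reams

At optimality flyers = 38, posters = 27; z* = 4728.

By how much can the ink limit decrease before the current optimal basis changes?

Binding constraints: ink, paper. The basis is B = [[5,6],[6,6]] with det -6.
Per unit decrease in ink, x* moves by d = (1, -1).
The basis stays optimal until posters reaches 0; allowable decrease = 27 L.

27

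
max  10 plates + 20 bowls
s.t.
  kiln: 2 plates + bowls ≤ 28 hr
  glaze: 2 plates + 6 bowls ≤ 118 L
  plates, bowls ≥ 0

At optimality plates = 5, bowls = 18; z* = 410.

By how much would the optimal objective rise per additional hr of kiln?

2

Both kiln and glaze are binding at x*.
From A_Bᵀ y = c: 2·y_kiln + 2·y_glaze = 10; 1·y_kiln + 6·y_glaze = 20.
Solving: y_kiln = 2, y_glaze = 3.
Shadow price of kiln = 2.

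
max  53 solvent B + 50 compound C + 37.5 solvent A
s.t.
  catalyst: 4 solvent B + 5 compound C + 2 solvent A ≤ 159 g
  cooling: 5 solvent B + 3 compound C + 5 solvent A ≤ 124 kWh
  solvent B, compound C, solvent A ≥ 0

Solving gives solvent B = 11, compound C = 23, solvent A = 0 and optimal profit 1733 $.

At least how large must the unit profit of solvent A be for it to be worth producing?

39

Check each constraint at x*: catalyst 159/159 (tight); cooling 124/124 (tight).
From A_Bᵀ y = c: 4·y_catalyst + 5·y_cooling = 53; 5·y_catalyst + 3·y_cooling = 50.
→ y_catalyst = 7 and y_cooling = 5.
solvent A enters the basis when its profit ≥ yᵀa₃ = 7·2 + 5·5 = 39.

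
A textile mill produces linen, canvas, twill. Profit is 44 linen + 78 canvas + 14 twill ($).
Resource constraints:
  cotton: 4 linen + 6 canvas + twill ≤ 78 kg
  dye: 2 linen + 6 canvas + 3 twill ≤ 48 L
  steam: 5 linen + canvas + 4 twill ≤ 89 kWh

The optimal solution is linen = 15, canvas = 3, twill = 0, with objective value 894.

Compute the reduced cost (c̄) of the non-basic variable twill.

At the optimum: cotton uses 78 of 78 (binding); dye uses 48 of 48 (binding); steam uses 78 of 89 (slack = 11).
By complementary slackness, y = 0 for the non-binding constraint.
Dual feasibility on the basic columns requires 4·y_cotton + 2·y_dye = 44, 6·y_cotton + 6·y_dye = 78.
This yields shadow prices y_cotton = 9, y_dye = 4.
Reduced cost of twill: c₃ − yᵀa₃ = 14 − (9·1 + 4·3) = 14 − 21 = -7.

-7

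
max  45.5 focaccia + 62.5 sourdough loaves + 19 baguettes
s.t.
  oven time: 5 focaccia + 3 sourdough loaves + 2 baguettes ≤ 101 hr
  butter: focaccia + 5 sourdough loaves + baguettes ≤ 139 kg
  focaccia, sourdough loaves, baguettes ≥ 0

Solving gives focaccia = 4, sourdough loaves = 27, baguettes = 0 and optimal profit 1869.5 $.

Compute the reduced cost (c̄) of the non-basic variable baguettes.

Both oven time and butter are binding at x*.
The binding rows give the dual system: 5·y_oven time + 1·y_butter = 45.5 and 3·y_oven time + 5·y_butter = 62.5.
This yields shadow prices y_oven time = 7.5, y_butter = 8.
Reduced cost of baguettes: c₃ − yᵀa₃ = 19 − (7.5·2 + 8·1) = 19 − 23 = -4.

-4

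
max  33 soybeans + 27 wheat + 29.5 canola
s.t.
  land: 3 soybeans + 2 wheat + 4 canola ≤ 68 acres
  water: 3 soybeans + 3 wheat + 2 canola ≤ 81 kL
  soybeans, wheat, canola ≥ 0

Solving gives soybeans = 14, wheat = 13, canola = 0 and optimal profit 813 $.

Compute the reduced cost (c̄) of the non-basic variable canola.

-4.5

At the optimum: land uses 68 of 68 (binding); water uses 81 of 81 (binding).
The binding rows give the dual system: 3·y_land + 3·y_water = 33 and 2·y_land + 3·y_water = 27.
Solving: y_land = 6, y_water = 5.
Reduced cost of canola: c₃ − yᵀa₃ = 29.5 − (6·4 + 5·2) = 29.5 − 34 = -4.5.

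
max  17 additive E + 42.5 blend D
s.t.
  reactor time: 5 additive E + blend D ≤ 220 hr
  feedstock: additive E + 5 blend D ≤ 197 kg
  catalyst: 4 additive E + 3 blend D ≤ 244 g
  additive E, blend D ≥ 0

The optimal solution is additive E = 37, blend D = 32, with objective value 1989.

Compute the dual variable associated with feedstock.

7

At the optimum: reactor time uses 217 of 220 (slack = 3); feedstock uses 197 of 197 (binding); catalyst uses 244 of 244 (binding).
By complementary slackness, y = 0 for the non-binding constraint.
From A_Bᵀ y = c: 1·y_feedstock + 4·y_catalyst = 17; 5·y_feedstock + 3·y_catalyst = 42.5.
Solving: y_feedstock = 7, y_catalyst = 2.5.
Shadow price of feedstock = 7.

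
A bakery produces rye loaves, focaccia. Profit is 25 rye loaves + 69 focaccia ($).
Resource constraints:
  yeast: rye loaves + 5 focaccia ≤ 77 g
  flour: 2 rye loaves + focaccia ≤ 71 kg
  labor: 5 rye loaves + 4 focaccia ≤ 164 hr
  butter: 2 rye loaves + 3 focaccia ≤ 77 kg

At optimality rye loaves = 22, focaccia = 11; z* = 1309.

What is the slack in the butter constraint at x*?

butter used = 2·22 + 3·11 = 77; slack = 77 − 77 = 0.

0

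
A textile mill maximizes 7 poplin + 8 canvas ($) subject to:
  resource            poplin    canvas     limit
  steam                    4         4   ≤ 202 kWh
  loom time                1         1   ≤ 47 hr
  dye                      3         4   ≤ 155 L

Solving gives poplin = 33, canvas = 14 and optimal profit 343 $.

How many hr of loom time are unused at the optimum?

0

loom time used = 1·33 + 1·14 = 47; slack = 47 − 47 = 0.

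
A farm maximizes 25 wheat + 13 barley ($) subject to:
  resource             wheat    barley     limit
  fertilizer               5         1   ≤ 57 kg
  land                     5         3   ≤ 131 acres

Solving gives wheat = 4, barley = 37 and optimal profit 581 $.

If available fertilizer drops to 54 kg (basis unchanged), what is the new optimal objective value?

578

Both fertilizer and land are binding at x*.
The binding rows give the dual system: 5·y_fertilizer + 5·y_land = 25 and 1·y_fertilizer + 3·y_land = 13.
→ y_fertilizer = 1 and y_land = 4.
Δz = y_fertilizer·Δb = 1 × (-3) = -3, so new z* = 581 − 3 = 578.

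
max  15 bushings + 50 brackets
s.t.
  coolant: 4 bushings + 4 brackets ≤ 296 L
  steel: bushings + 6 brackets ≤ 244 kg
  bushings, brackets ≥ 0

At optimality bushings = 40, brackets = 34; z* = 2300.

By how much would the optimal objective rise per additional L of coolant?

At the optimum: coolant uses 296 of 296 (binding); steel uses 244 of 244 (binding).
From A_Bᵀ y = c: 4·y_coolant + 1·y_steel = 15; 4·y_coolant + 6·y_steel = 50.
This yields shadow prices y_coolant = 2, y_steel = 7.
Shadow price of coolant = 2.

2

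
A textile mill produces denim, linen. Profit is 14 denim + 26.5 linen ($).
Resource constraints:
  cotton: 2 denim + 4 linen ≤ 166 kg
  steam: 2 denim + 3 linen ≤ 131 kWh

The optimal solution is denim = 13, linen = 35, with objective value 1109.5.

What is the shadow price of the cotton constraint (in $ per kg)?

Check each constraint at x*: cotton 166/166 (tight); steam 131/131 (tight).
The binding rows give the dual system: 2·y_cotton + 2·y_steam = 14 and 4·y_cotton + 3·y_steam = 26.5.
Solving: y_cotton = 5.5, y_steam = 1.5.
Shadow price of cotton = 5.5.

5.5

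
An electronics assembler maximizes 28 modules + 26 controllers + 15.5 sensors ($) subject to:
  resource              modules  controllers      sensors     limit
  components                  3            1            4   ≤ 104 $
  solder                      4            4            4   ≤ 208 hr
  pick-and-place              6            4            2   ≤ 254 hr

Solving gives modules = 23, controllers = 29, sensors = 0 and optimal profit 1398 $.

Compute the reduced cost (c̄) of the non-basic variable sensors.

Check each constraint at x*: components 98/104 (slack 6); solder 208/208 (tight); pick-and-place 254/254 (tight).
By complementary slackness, y = 0 for the non-binding constraint.
From A_Bᵀ y = c: 4·y_solder + 6·y_pick-and-place = 28; 4·y_solder + 4·y_pick-and-place = 26.
This yields shadow prices y_solder = 5.5, y_pick-and-place = 1.
Reduced cost of sensors: c₃ − yᵀa₃ = 15.5 − (5.5·4 + 1·2) = 15.5 − 24 = -8.5.

-8.5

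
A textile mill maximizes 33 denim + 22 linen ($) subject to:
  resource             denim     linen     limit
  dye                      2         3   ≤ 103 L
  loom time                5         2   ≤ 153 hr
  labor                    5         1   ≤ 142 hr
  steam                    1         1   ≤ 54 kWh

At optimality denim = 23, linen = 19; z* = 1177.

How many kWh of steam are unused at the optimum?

12

steam used = 1·23 + 1·19 = 42; slack = 54 − 42 = 12.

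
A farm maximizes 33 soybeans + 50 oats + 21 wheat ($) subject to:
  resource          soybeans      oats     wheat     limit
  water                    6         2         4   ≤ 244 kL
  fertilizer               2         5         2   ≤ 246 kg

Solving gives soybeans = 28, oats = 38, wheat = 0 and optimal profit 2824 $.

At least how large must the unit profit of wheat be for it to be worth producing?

28

At the optimum: water uses 244 of 244 (binding); fertilizer uses 246 of 246 (binding).
From A_Bᵀ y = c: 6·y_water + 2·y_fertilizer = 33; 2·y_water + 5·y_fertilizer = 50.
This yields shadow prices y_water = 2.5, y_fertilizer = 9.
wheat enters the basis when its profit ≥ yᵀa₃ = 2.5·4 + 9·2 = 28.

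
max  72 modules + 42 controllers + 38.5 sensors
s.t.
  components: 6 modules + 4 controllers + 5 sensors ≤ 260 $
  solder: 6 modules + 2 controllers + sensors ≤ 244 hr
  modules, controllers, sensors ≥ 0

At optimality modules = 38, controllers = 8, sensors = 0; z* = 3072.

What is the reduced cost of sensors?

-9.5

At the optimum: components uses 260 of 260 (binding); solder uses 244 of 244 (binding).
From A_Bᵀ y = c: 6·y_components + 6·y_solder = 72; 4·y_components + 2·y_solder = 42.
→ y_components = 9 and y_solder = 3.
Reduced cost of sensors: c₃ − yᵀa₃ = 38.5 − (9·5 + 3·1) = 38.5 − 48 = -9.5.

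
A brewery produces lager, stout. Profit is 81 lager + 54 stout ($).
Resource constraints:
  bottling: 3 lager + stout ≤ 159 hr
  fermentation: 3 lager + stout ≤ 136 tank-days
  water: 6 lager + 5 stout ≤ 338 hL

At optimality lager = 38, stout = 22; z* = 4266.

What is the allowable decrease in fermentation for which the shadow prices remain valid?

Binding constraints: fermentation, water. The basis is B = [[3,1],[6,5]] with det 9.
Per unit decrease in fermentation, x* moves by d = (-0.5556, 0.6667).
The basis stays optimal until lager reaches 0; allowable decrease = 68.4 tank-days.

68.4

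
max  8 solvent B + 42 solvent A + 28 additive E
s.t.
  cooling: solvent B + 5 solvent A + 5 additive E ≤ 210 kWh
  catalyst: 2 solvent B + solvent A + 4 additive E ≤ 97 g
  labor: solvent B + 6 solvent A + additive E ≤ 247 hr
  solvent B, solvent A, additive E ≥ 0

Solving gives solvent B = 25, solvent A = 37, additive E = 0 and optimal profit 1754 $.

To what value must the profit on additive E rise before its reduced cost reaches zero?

32

Binding: cooling and labor. Non-binding: catalyst (10 unused).
By complementary slackness, y = 0 for the non-binding constraint.
From A_Bᵀ y = c: 1·y_cooling + 1·y_labor = 8; 5·y_cooling + 6·y_labor = 42.
Solving: y_cooling = 6, y_labor = 2.
additive E enters the basis when its profit ≥ yᵀa₃ = 6·5 + 2·1 = 32.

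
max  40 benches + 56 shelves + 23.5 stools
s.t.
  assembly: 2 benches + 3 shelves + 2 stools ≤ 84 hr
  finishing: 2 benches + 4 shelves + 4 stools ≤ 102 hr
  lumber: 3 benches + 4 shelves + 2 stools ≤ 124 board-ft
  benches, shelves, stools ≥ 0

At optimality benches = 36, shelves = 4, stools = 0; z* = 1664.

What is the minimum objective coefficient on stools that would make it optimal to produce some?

Binding: assembly and lumber. Non-binding: finishing (14 unused).
Since finishing is not tight, its dual is 0.
From A_Bᵀ y = c: 2·y_assembly + 3·y_lumber = 40; 3·y_assembly + 4·y_lumber = 56.
This yields shadow prices y_assembly = 8, y_lumber = 8.
stools enters the basis when its profit ≥ yᵀa₃ = 8·2 + 8·2 = 32.

32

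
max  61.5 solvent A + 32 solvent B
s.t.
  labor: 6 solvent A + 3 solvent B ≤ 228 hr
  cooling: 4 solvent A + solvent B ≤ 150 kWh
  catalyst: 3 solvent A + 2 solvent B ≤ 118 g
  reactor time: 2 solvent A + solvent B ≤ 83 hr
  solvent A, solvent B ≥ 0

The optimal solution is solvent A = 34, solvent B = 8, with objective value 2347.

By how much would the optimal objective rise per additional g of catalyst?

2.5

Check each constraint at x*: labor 228/228 (tight); cooling 144/150 (slack 6); catalyst 118/118 (tight); reactor time 76/83 (slack 7).
By complementary slackness, y = 0 for the non-binding constraints.
The binding rows give the dual system: 6·y_labor + 3·y_catalyst = 61.5 and 3·y_labor + 2·y_catalyst = 32.
→ y_labor = 9 and y_catalyst = 2.5.
Shadow price of catalyst = 2.5.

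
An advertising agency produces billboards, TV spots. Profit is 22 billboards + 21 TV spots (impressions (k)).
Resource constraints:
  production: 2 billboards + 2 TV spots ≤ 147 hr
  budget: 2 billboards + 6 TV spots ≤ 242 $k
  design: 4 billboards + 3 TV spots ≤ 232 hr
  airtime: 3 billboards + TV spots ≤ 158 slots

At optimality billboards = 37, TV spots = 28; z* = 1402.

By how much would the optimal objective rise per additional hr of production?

0

Check each constraint at x*: production 130/147 (slack 17); budget 242/242 (tight); design 232/232 (tight); airtime 139/158 (slack 19).
By complementary slackness, y = 0 for the non-binding constraints.
The binding rows give the dual system: 2·y_budget + 4·y_design = 22 and 6·y_budget + 3·y_design = 21.
→ y_budget = 1 and y_design = 5.
Shadow price of production = 0.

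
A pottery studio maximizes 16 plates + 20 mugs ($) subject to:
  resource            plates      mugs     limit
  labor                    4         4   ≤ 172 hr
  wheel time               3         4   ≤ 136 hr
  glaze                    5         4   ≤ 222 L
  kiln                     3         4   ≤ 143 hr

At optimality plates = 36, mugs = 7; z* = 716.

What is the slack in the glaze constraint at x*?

14

glaze used = 5·36 + 4·7 = 208; slack = 222 − 208 = 14.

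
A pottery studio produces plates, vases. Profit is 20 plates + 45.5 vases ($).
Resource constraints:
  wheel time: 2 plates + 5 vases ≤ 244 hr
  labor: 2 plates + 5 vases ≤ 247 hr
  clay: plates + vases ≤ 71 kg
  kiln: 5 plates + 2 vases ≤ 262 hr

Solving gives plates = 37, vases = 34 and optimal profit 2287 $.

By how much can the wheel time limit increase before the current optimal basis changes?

3

Binding constraints: wheel time, clay. The basis is B = [[2,5],[1,1]] with det -3.
Per unit increase in wheel time, x* moves by d = (-0.3333, 0.3333).
The basis stays optimal until labor becomes binding; allowable increase = 3 hr.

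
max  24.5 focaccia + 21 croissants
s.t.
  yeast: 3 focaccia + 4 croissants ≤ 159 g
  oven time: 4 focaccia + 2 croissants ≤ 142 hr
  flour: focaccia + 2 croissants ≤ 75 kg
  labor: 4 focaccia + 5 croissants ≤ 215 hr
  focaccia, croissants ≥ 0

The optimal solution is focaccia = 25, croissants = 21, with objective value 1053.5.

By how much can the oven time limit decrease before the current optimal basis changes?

40

Binding constraints: yeast, oven time. The basis is B = [[3,4],[4,2]] with det -10.
Per unit decrease in oven time, x* moves by d = (-0.4, 0.3).
The basis stays optimal until flour becomes binding; allowable decrease = 40 hr.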